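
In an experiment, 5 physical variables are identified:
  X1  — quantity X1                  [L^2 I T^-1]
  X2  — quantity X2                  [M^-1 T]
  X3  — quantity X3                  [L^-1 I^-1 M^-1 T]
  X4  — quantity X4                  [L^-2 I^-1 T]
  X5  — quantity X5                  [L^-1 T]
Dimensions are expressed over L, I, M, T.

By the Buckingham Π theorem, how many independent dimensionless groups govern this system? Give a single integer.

Dimensional matrix (L×I×M×T by X1×X2×X3×X4×X5):
  L: [ 2  0 -1 -2 -1]
  I: [ 1  0 -1 -1  0]
  M: [ 0 -1 -1  0  0]
  T: [-1  1  1  1  1]
RREF → pivots at {X1,X2,X3} ⇒ r = 3
Π count = n − r = 5 − 3 = 2

2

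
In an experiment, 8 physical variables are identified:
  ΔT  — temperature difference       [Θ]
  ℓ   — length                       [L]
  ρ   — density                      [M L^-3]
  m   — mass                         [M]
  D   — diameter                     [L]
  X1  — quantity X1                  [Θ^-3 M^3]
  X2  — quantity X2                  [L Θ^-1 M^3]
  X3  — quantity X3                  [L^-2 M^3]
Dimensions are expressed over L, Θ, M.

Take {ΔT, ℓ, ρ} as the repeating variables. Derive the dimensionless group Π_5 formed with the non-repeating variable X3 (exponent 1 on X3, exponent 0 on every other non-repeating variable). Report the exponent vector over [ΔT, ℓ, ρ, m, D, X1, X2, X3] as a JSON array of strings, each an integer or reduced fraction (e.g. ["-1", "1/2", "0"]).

["0", "-7", "-3", "0", "0", "0", "0", "1"]

Dimensional matrix (L×Θ×M by ΔT×ℓ×ρ×m×D×X1×X2×X3):
  L: [ 0  1 -3  0  1  0  1 -2]
  Θ: [ 1  0  0  0  0 -3 -1  0]
  M: [ 0  0  1  1  0  3  3  3]
Echelon form has 3 nonzero rows (pivots: ΔT,ℓ,ρ)
Pivot set = {ΔT,ℓ,ρ}, free = {m,D,X1,X2,X3}
RREF:
  r0: [   1    0    0    0    0   -3   -1    0]
  r1: [   0    1    0    3    1    9   10    7]
  r2: [   0    0    1    1    0    3    3    3]
Fix exponent of X3 at 1, m at 0, D at 0, X1 at 0, X2 at 0; solve each RREF row for its pivot's exponent:
  r0: exp(ΔT) + (0)·1 = 0 ⇒ exp(ΔT) = 0
  r1: exp(ℓ) + (7)·1 = 0 ⇒ exp(ℓ) = -7
  r2: exp(ρ) + (3)·1 = 0 ⇒ exp(ρ) = -3
Π_5 = ℓ^-7 · ρ^-3 · X3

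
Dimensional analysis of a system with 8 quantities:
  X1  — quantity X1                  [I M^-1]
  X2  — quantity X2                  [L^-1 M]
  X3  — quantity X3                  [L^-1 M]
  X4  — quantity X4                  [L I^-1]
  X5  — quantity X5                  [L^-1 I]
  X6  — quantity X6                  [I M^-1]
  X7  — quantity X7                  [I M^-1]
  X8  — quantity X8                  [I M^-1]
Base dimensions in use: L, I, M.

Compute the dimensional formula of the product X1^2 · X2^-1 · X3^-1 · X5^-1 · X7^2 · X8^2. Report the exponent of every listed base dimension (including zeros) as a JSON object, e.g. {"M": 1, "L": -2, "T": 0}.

{"L": 3, "I": 5, "M": -8}

Write exponents as rows L,I,M / cols X1,X2,X3,X4,X5,X6,X7,X8:
  L: [ 0 -1 -1  1 -1  0  0  0]
  I: [ 1  0  0 -1  1  1  1  1]
  M: [-1  1  1  0  0 -1 -1 -1]
  [L]: (2)·0+(-1)·-1+(-1)·-1+(-1)·-1+(2)·0+(2)·0 = 3
  [I]: (2)·1+(-1)·0+(-1)·0+(-1)·1+(2)·1+(2)·1 = 5
  [M]: (2)·-1+(-1)·1+(-1)·1+(-1)·0+(2)·-1+(2)·-1 = -8
⇒ L^3 I^5 M^-8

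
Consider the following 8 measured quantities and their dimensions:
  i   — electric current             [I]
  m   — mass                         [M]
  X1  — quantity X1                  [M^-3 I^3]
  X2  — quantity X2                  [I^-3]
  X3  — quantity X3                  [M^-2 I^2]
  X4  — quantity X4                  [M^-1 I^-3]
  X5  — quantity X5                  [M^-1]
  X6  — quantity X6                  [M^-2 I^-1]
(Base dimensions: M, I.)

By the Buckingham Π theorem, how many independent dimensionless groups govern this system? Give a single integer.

6

Dimensional matrix (M×I by i×m×X1×X2×X3×X4×X5×X6):
  M: [ 0  1 -3  0 -2 -1 -1 -2]
  I: [ 1  0  3 -3  2 -3  0 -1]
Echelon form has 2 nonzero rows (pivots: i,m)
Π count = n − r = 8 − 2 = 6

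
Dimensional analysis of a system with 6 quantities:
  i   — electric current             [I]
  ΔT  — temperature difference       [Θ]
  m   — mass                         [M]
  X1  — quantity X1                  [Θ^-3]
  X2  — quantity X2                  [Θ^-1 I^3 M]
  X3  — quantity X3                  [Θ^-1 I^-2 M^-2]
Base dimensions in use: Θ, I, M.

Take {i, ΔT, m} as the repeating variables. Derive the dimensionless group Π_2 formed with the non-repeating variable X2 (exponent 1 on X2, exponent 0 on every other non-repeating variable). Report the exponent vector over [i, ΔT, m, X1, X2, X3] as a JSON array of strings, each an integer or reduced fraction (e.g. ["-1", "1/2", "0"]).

["-3", "1", "-1", "0", "1", "0"]

Dimensional matrix (Θ×I×M by i×ΔT×m×X1×X2×X3):
  Θ: [ 0  1  0 -3 -1 -1]
  I: [ 1  0  0  0  3 -2]
  M: [ 0  0  1  0  1 -2]
Row reduction gives pivot columns i,ΔT,m; rank = 3
Repeat: i,ΔT,m; free: X1,X2,X3
RREF:
  r0: [   1    0    0    0    3   -2]
  r1: [   0    1    0   -3   -1   -1]
  r2: [   0    0    1    0    1   -2]
Fix exponent of X2 at 1, X1 at 0, X3 at 0; solve each RREF row for its pivot's exponent:
  r0: exp(i) + (3)·1 = 0 ⇒ exp(i) = -3
  r1: exp(ΔT) + (-1)·1 = 0 ⇒ exp(ΔT) = 1
  r2: exp(m) + (1)·1 = 0 ⇒ exp(m) = -1
Π_2 = i^-3 · ΔT · m^-1 · X2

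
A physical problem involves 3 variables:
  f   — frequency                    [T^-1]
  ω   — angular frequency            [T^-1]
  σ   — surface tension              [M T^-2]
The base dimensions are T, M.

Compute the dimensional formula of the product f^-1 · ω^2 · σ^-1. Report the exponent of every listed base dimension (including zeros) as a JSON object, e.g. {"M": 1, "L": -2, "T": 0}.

Write exponents as rows T,M / cols f,ω,σ:
  T: [-1 -1 -2]
  M: [ 0  0  1]
  [T]: (-1)·-1+(2)·-1+(-1)·-2 = 1
  [M]: (-1)·0+(2)·0+(-1)·1 = -1
⇒ T M^-1

{"T": 1, "M": -1}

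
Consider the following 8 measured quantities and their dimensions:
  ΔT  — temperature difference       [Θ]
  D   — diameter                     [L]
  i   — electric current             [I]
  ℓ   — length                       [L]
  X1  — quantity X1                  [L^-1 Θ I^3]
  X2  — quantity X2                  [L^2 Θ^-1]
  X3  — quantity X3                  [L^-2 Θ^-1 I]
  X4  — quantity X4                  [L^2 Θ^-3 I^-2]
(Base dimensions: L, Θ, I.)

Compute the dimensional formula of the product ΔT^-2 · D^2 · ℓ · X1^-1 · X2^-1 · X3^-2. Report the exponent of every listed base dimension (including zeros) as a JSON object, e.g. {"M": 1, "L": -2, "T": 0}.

Dimensional matrix (L×Θ×I by ΔT×D×i×ℓ×X1×X2×X3×X4):
  L: [ 0  1  0  1 -1  2 -2  2]
  Θ: [ 1  0  0  0  1 -1 -1 -3]
  I: [ 0  0  1  0  3  0  1 -2]
  [L]: (-2)·0+(2)·1+(1)·1+(-1)·-1+(-1)·2+(-2)·-2 = 6
  [Θ]: (-2)·1+(2)·0+(1)·0+(-1)·1+(-1)·-1+(-2)·-1 = 0
  [I]: (-2)·0+(2)·0+(1)·0+(-1)·3+(-1)·0+(-2)·1 = -5
⇒ L^6 I^-5

{"L": 6, "Θ": 0, "I": -5}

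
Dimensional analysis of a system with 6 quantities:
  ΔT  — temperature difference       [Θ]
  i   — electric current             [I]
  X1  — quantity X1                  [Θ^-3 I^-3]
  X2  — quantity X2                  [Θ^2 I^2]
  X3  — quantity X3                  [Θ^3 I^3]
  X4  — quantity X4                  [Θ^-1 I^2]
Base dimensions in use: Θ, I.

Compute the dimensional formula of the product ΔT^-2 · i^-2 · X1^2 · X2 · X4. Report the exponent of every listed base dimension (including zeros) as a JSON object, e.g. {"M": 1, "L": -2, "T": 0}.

{"Θ": -7, "I": -4}

Write exponents as rows Θ,I / cols ΔT,i,X1,X2,X3,X4:
  Θ: [ 1  0 -3  2  3 -1]
  I: [ 0  1 -3  2  3  2]
  [Θ]: (-2)·1+(-2)·0+(2)·-3+(1)·2+(1)·-1 = -7
  [I]: (-2)·0+(-2)·1+(2)·-3+(1)·2+(1)·2 = -4
⇒ Θ^-7 I^-4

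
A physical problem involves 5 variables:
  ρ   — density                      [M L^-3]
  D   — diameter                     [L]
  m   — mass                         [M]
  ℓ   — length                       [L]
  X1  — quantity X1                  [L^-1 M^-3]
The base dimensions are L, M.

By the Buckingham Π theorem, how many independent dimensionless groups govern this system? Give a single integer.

3

Write exponents as rows L,M / cols ρ,D,m,ℓ,X1:
  L: [-3  1  0  1 -1]
  M: [ 1  0  1  0 -3]
RREF → pivots at {ρ,D} ⇒ r = 2
Π count = n − r = 5 − 2 = 3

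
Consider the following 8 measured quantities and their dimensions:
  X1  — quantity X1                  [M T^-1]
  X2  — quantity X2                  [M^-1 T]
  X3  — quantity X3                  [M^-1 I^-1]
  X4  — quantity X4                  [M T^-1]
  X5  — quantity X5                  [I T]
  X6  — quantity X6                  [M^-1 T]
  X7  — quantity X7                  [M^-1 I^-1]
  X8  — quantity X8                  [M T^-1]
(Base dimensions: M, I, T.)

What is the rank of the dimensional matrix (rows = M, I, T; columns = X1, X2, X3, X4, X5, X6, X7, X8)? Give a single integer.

Write exponents as rows M,I,T / cols X1,X2,X3,X4,X5,X6,X7,X8:
  M: [ 1 -1 -1  1  0 -1 -1  1]
  I: [ 0  0 -1  0  1  0 -1  0]
  T: [-1  1  0 -1  1  1  0 -1]
RREF → pivots at {X1,X3} ⇒ r = 2

2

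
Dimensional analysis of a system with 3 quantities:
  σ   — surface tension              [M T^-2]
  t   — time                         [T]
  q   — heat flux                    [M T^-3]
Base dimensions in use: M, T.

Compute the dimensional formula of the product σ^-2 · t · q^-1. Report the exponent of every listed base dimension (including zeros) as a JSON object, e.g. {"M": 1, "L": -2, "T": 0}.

Exponent matrix [M,T] × [σ,t,q]:
  M: [ 1  0  1]
  T: [-2  1 -3]
  [M]: (-2)·1+(1)·0+(-1)·1 = -3
  [T]: (-2)·-2+(1)·1+(-1)·-3 = 8
⇒ M^-3 T^8

{"M": -3, "T": 8}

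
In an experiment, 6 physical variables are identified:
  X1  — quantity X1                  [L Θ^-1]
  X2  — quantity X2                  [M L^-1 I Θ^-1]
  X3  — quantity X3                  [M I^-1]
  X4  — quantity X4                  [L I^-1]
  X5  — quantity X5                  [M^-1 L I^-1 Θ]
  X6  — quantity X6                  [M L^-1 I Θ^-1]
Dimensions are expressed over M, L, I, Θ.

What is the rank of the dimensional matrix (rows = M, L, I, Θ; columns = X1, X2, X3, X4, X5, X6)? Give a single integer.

3

Exponent matrix [M,L,I,Θ] × [X1,X2,X3,X4,X5,X6]:
  M: [ 0  1  1  0 -1  1]
  L: [ 1 -1  0  1  1 -1]
  I: [ 0  1 -1 -1 -1  1]
  Θ: [-1 -1  0  0  1 -1]
Echelon form has 3 nonzero rows (pivots: X1,X2,X3)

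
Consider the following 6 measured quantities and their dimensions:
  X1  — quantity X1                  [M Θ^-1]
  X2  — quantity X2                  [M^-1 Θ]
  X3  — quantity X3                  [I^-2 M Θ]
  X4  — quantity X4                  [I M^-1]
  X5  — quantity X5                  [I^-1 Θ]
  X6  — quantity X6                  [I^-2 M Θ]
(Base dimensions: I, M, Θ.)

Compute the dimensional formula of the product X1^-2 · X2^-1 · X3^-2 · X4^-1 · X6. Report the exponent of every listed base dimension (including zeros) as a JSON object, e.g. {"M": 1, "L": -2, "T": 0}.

Write exponents as rows I,M,Θ / cols X1,X2,X3,X4,X5,X6:
  I: [ 0  0 -2  1 -1 -2]
  M: [ 1 -1  1 -1  0  1]
  Θ: [-1  1  1  0  1  1]
  [I]: (-2)·0+(-1)·0+(-2)·-2+(-1)·1+(1)·-2 = 1
  [M]: (-2)·1+(-1)·-1+(-2)·1+(-1)·-1+(1)·1 = -1
  [Θ]: (-2)·-1+(-1)·1+(-2)·1+(-1)·0+(1)·1 = 0
⇒ I M^-1

{"I": 1, "M": -1, "Θ": 0}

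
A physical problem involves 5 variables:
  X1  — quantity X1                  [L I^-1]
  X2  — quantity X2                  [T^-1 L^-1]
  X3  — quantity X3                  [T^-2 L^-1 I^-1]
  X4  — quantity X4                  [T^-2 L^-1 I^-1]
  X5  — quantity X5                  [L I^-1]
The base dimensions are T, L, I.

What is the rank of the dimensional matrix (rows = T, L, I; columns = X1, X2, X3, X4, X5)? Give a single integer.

2

Dimensional matrix (T×L×I by X1×X2×X3×X4×X5):
  T: [ 0 -1 -2 -2  0]
  L: [ 1 -1 -1 -1  1]
  I: [-1  0 -1 -1 -1]
Echelon form has 2 nonzero rows (pivots: X1,X2)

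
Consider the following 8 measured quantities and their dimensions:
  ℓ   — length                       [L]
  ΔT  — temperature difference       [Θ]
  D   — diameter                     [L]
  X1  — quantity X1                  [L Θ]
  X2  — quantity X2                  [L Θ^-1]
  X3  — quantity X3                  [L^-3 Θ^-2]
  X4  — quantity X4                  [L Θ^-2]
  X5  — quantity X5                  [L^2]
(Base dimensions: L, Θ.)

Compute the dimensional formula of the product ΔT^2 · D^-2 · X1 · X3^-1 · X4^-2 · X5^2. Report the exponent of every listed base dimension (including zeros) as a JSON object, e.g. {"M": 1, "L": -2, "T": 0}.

{"L": 4, "Θ": 9}

Dimensional matrix (L×Θ by ℓ×ΔT×D×X1×X2×X3×X4×X5):
  L: [ 1  0  1  1  1 -3  1  2]
  Θ: [ 0  1  0  1 -1 -2 -2  0]
  [L]: (2)·0+(-2)·1+(1)·1+(-1)·-3+(-2)·1+(2)·2 = 4
  [Θ]: (2)·1+(-2)·0+(1)·1+(-1)·-2+(-2)·-2+(2)·0 = 9
⇒ L^4 Θ^9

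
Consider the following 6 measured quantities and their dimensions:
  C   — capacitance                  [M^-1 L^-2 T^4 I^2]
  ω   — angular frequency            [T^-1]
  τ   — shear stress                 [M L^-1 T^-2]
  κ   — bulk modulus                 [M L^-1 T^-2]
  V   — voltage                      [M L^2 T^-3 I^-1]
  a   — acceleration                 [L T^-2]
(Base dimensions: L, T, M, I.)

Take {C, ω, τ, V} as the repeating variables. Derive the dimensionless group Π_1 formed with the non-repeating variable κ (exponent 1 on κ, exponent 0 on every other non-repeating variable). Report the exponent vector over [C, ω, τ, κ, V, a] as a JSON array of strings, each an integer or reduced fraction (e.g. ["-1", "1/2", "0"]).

["0", "0", "-1", "1", "0", "0"]

Exponent matrix [L,T,M,I] × [C,ω,τ,κ,V,a]:
  L: [-2  0 -1 -1  2  1]
  T: [ 4 -1 -2 -2 -3 -2]
  M: [-1  0  1  1  1  0]
  I: [ 2  0  0  0 -1  0]
Echelon form has 4 nonzero rows (pivots: C,ω,τ,V)
Pivot set = {C,ω,τ,V}, free = {κ,a}
RREF:
  r0: [   1    0    0    0    0  1/3]
  r1: [   0    1    0    0    0    2]
  r2: [   0    0    1    1    0 -1/3]
  r3: [   0    0    0    0    1  2/3]
Fix exponent of κ at 1, a at 0; solve each RREF row for its pivot's exponent:
  r0: exp(C) + (0)·1 = 0 ⇒ exp(C) = 0
  r1: exp(ω) + (0)·1 = 0 ⇒ exp(ω) = 0
  r2: exp(τ) + (1)·1 = 0 ⇒ exp(τ) = -1
  r3: exp(V) + (0)·1 = 0 ⇒ exp(V) = 0
Π_1 = τ^-1 · κ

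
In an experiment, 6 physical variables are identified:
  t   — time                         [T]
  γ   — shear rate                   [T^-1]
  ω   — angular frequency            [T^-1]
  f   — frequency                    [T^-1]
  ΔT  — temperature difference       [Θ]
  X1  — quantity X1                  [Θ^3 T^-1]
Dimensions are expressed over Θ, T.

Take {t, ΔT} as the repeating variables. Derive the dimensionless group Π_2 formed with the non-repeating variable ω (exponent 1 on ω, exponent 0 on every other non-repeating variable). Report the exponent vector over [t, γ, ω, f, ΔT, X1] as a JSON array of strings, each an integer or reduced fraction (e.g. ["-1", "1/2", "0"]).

Exponent matrix [Θ,T] × [t,γ,ω,f,ΔT,X1]:
  Θ: [ 0  0  0  0  1  3]
  T: [ 1 -1 -1 -1  0 -1]
RREF → pivots at {t,ΔT} ⇒ r = 2
Repeat: t,ΔT; free: γ,ω,f,X1
RREF:
  r0: [   1   -1   -1   -1    0   -1]
  r1: [   0    0    0    0    1    3]
Fix exponent of ω at 1, γ at 0, f at 0, X1 at 0; solve each RREF row for its pivot's exponent:
  r0: exp(t) + (-1)·1 = 0 ⇒ exp(t) = 1
  r1: exp(ΔT) + (0)·1 = 0 ⇒ exp(ΔT) = 0
Π_2 = t · ω

["1", "0", "1", "0", "0", "0"]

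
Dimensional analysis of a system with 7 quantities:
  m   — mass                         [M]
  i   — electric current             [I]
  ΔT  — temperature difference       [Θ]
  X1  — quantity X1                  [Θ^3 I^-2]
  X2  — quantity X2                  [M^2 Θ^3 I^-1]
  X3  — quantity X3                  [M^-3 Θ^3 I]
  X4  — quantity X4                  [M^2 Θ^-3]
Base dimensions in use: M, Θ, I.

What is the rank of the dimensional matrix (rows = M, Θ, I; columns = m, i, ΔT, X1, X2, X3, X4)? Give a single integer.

Dimensional matrix (M×Θ×I by m×i×ΔT×X1×X2×X3×X4):
  M: [ 1  0  0  0  2 -3  2]
  Θ: [ 0  0  1  3  3  3 -3]
  I: [ 0  1  0 -2 -1  1  0]
RREF → pivots at {m,i,ΔT} ⇒ r = 3

3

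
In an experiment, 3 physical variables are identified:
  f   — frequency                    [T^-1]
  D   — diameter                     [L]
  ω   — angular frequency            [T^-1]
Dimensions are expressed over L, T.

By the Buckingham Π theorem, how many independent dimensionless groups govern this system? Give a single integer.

Exponent matrix [L,T] × [f,D,ω]:
  L: [ 0  1  0]
  T: [-1  0 -1]
Row reduction gives pivot columns f,D; rank = 2
Π count = n − r = 3 − 2 = 1

1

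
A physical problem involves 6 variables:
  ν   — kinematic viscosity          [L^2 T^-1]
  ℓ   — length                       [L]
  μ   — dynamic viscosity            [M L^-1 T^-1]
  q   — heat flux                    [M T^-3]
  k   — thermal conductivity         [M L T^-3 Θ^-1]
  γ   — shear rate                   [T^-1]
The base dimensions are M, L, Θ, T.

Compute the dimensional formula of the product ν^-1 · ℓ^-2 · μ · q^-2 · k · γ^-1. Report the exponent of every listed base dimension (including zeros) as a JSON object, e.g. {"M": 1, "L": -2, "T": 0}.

Write exponents as rows M,L,Θ,T / cols ν,ℓ,μ,q,k,γ:
  M: [ 0  0  1  1  1  0]
  L: [ 2  1 -1  0  1  0]
  Θ: [ 0  0  0  0 -1  0]
  T: [-1  0 -1 -3 -3 -1]
  [M]: (-1)·0+(-2)·0+(1)·1+(-2)·1+(1)·1+(-1)·0 = 0
  [L]: (-1)·2+(-2)·1+(1)·-1+(-2)·0+(1)·1+(-1)·0 = -4
  [Θ]: (-1)·0+(-2)·0+(1)·0+(-2)·0+(1)·-1+(-1)·0 = -1
  [T]: (-1)·-1+(-2)·0+(1)·-1+(-2)·-3+(1)·-3+(-1)·-1 = 4
⇒ L^-4 Θ^-1 T^4

{"M": 0, "L": -4, "Θ": -1, "T": 4}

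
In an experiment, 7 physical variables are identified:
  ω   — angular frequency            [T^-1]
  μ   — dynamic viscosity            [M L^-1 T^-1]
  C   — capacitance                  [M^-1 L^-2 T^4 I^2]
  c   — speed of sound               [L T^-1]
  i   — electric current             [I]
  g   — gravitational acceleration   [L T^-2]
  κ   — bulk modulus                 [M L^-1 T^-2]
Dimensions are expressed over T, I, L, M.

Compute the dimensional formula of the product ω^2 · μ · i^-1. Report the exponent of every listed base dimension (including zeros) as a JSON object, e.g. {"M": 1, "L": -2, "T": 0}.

Write exponents as rows T,I,L,M / cols ω,μ,C,c,i,g,κ:
  T: [-1 -1  4 -1  0 -2 -2]
  I: [ 0  0  2  0  1  0  0]
  L: [ 0 -1 -2  1  0  1 -1]
  M: [ 0  1 -1  0  0  0  1]
  [T]: (2)·-1+(1)·-1+(-1)·0 = -3
  [I]: (2)·0+(1)·0+(-1)·1 = -1
  [L]: (2)·0+(1)·-1+(-1)·0 = -1
  [M]: (2)·0+(1)·1+(-1)·0 = 1
⇒ T^-3 I^-1 L^-1 M

{"T": -3, "I": -1, "L": -1, "M": 1}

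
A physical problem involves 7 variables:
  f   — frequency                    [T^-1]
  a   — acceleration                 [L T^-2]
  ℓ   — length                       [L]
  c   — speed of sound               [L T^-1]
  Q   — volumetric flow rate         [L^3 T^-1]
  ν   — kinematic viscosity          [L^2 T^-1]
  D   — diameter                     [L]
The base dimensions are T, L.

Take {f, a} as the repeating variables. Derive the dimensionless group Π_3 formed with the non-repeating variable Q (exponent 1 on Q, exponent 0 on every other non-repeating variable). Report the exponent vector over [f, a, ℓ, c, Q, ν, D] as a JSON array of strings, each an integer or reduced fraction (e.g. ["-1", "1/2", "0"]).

Write exponents as rows T,L / cols f,a,ℓ,c,Q,ν,D:
  T: [-1 -2  0 -1 -1 -1  0]
  L: [ 0  1  1  1  3  2  1]
RREF → pivots at {f,a} ⇒ r = 2
Repeat: f,a; free: ℓ,c,Q,ν,D
RREF:
  r0: [   1    0   -2   -1   -5   -3   -2]
  r1: [   0    1    1    1    3    2    1]
Fix exponent of Q at 1, ℓ at 0, c at 0, ν at 0, D at 0; solve each RREF row for its pivot's exponent:
  r0: exp(f) + (-5)·1 = 0 ⇒ exp(f) = 5
  r1: exp(a) + (3)·1 = 0 ⇒ exp(a) = -3
Π_3 = f^5 · a^-3 · Q

["5", "-3", "0", "0", "1", "0", "0"]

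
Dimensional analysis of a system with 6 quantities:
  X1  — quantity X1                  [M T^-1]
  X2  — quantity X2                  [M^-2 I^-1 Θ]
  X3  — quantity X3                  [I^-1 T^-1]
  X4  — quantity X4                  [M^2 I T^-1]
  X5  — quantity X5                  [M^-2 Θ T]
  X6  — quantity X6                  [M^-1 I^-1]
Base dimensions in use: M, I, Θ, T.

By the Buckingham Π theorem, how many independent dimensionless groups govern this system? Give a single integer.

Exponent matrix [M,I,Θ,T] × [X1,X2,X3,X4,X5,X6]:
  M: [ 1 -2  0  2 -2 -1]
  I: [ 0 -1 -1  1  0 -1]
  Θ: [ 0  1  0  0  1  0]
  T: [-1  0 -1 -1  1  0]
RREF → pivots at {X1,X2,X3} ⇒ r = 3
6 vars − rank 3 = 3 Π groups

3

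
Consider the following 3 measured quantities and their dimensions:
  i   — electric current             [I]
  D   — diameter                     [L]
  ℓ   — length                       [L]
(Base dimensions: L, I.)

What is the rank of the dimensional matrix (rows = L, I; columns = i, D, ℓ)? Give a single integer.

2

Write exponents as rows L,I / cols i,D,ℓ:
  L: [ 0  1  1]
  I: [ 1  0  0]
Row reduction gives pivot columns i,D; rank = 2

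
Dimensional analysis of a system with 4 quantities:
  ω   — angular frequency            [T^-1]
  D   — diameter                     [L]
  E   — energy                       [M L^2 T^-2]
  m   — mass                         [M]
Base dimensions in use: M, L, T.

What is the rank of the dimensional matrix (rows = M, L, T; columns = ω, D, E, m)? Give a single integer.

3

Write exponents as rows M,L,T / cols ω,D,E,m:
  M: [ 0  0  1  1]
  L: [ 0  1  2  0]
  T: [-1  0 -2  0]
Echelon form has 3 nonzero rows (pivots: ω,D,E)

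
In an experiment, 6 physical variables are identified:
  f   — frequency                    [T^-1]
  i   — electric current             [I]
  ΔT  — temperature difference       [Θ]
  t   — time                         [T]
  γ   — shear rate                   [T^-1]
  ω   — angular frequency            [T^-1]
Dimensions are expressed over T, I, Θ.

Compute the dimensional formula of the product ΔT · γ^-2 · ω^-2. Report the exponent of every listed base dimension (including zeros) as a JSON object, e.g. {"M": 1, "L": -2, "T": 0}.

{"T": 4, "I": 0, "Θ": 1}

Exponent matrix [T,I,Θ] × [f,i,ΔT,t,γ,ω]:
  T: [-1  0  0  1 -1 -1]
  I: [ 0  1  0  0  0  0]
  Θ: [ 0  0  1  0  0  0]
  [T]: (1)·0+(-2)·-1+(-2)·-1 = 4
  [I]: (1)·0+(-2)·0+(-2)·0 = 0
  [Θ]: (1)·1+(-2)·0+(-2)·0 = 1
⇒ T^4 Θ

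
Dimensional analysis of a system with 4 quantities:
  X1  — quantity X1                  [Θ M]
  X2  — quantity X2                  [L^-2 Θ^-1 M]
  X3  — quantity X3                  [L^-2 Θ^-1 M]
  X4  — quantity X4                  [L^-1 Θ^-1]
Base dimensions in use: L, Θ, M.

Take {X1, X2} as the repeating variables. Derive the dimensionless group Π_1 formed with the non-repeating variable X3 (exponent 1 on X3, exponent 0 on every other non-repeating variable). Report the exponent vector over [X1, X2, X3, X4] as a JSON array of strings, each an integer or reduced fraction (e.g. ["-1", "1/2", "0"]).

["0", "-1", "1", "0"]

Write exponents as rows L,Θ,M / cols X1,X2,X3,X4:
  L: [ 0 -2 -2 -1]
  Θ: [ 1 -1 -1 -1]
  M: [ 1  1  1  0]
RREF → pivots at {X1,X2} ⇒ r = 2
Repeat: X1,X2; free: X3,X4
RREF:
  r0: [   1    0    0 -1/2]
  r1: [   0    1    1  1/2]
  r2: [   0    0    0    0]
Fix exponent of X3 at 1, X4 at 0; solve each RREF row for its pivot's exponent:
  r0: exp(X1) + (0)·1 = 0 ⇒ exp(X1) = 0
  r1: exp(X2) + (1)·1 = 0 ⇒ exp(X2) = -1
Π_1 = X2^-1 · X3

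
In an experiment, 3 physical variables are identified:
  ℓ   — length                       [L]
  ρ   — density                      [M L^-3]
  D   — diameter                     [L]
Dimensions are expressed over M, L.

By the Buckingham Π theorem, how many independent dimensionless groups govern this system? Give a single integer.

1

Write exponents as rows M,L / cols ℓ,ρ,D:
  M: [ 0  1  0]
  L: [ 1 -3  1]
Row reduction gives pivot columns ℓ,ρ; rank = 2
n=3, r=2 ⇒ 1 dimensionless group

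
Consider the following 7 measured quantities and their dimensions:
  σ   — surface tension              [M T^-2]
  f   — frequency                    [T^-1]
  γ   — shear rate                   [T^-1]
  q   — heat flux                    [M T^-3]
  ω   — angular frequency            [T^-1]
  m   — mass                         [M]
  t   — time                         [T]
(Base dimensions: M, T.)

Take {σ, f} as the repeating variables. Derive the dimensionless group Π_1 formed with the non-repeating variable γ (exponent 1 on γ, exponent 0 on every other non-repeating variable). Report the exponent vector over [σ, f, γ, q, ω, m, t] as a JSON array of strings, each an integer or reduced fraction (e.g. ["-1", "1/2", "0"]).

["0", "-1", "1", "0", "0", "0", "0"]

Dimensional matrix (M×T by σ×f×γ×q×ω×m×t):
  M: [ 1  0  0  1  0  1  0]
  T: [-2 -1 -1 -3 -1  0  1]
Echelon form has 2 nonzero rows (pivots: σ,f)
Repeat: σ,f; free: γ,q,ω,m,t
RREF:
  r0: [   1    0    0    1    0    1    0]
  r1: [   0    1    1    1    1   -2   -1]
Fix exponent of γ at 1, q at 0, ω at 0, m at 0, t at 0; solve each RREF row for its pivot's exponent:
  r0: exp(σ) + (0)·1 = 0 ⇒ exp(σ) = 0
  r1: exp(f) + (1)·1 = 0 ⇒ exp(f) = -1
Π_1 = f^-1 · γ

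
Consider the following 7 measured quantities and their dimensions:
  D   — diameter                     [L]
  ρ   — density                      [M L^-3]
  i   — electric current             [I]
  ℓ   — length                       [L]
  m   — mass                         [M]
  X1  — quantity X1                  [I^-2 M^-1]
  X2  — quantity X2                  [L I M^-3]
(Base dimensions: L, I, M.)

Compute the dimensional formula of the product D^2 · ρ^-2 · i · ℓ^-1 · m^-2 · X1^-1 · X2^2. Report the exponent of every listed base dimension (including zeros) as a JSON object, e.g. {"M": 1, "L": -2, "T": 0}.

Write exponents as rows L,I,M / cols D,ρ,i,ℓ,m,X1,X2:
  L: [ 1 -3  0  1  0  0  1]
  I: [ 0  0  1  0  0 -2  1]
  M: [ 0  1  0  0  1 -1 -3]
  [L]: (2)·1+(-2)·-3+(1)·0+(-1)·1+(-2)·0+(-1)·0+(2)·1 = 9
  [I]: (2)·0+(-2)·0+(1)·1+(-1)·0+(-2)·0+(-1)·-2+(2)·1 = 5
  [M]: (2)·0+(-2)·1+(1)·0+(-1)·0+(-2)·1+(-1)·-1+(2)·-3 = -9
⇒ L^9 I^5 M^-9

{"L": 9, "I": 5, "M": -9}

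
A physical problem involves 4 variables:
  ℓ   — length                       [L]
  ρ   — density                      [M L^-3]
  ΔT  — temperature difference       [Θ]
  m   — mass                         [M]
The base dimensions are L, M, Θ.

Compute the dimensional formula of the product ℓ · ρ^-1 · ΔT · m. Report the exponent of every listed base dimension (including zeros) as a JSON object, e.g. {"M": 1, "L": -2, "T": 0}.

{"L": 4, "M": 0, "Θ": 1}

Exponent matrix [L,M,Θ] × [ℓ,ρ,ΔT,m]:
  L: [ 1 -3  0  0]
  M: [ 0  1  0  1]
  Θ: [ 0  0  1  0]
  [L]: (1)·1+(-1)·-3+(1)·0+(1)·0 = 4
  [M]: (1)·0+(-1)·1+(1)·0+(1)·1 = 0
  [Θ]: (1)·0+(-1)·0+(1)·1+(1)·0 = 1
⇒ L^4 Θ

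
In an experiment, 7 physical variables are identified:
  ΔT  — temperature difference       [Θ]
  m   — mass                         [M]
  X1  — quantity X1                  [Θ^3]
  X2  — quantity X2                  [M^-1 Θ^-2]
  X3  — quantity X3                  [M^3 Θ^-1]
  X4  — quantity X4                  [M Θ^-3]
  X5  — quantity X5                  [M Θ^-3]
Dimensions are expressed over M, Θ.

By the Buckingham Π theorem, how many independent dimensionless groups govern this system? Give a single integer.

Exponent matrix [M,Θ] × [ΔT,m,X1,X2,X3,X4,X5]:
  M: [ 0  1  0 -1  3  1  1]
  Θ: [ 1  0  3 -2 -1 -3 -3]
Row reduction gives pivot columns ΔT,m; rank = 2
Π count = n − r = 7 − 2 = 5

5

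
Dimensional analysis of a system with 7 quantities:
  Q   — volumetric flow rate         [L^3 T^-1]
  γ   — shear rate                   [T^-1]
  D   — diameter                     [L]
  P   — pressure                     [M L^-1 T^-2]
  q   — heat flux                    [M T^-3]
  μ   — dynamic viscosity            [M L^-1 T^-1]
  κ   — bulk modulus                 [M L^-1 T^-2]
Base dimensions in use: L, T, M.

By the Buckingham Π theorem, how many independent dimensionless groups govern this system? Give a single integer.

Write exponents as rows L,T,M / cols Q,γ,D,P,q,μ,κ:
  L: [ 3  0  1 -1  0 -1 -1]
  T: [-1 -1  0 -2 -3 -1 -2]
  M: [ 0  0  0  1  1  1  1]
Echelon form has 3 nonzero rows (pivots: Q,γ,P)
n=7, r=3 ⇒ 4 dimensionless groups

4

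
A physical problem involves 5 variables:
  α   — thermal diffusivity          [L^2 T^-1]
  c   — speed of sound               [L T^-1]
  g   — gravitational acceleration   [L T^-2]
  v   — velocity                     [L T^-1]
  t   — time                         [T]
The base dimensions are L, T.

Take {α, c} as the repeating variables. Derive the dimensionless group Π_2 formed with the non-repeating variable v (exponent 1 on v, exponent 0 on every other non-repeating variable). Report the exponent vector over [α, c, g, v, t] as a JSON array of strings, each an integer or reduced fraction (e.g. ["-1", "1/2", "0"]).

["0", "-1", "0", "1", "0"]

Write exponents as rows L,T / cols α,c,g,v,t:
  L: [ 2  1  1  1  0]
  T: [-1 -1 -2 -1  1]
Echelon form has 2 nonzero rows (pivots: α,c)
Repeat: α,c; free: g,v,t
RREF:
  r0: [   1    0   -1    0    1]
  r1: [   0    1    3    1   -2]
Fix exponent of v at 1, g at 0, t at 0; solve each RREF row for its pivot's exponent:
  r0: exp(α) + (0)·1 = 0 ⇒ exp(α) = 0
  r1: exp(c) + (1)·1 = 0 ⇒ exp(c) = -1
Π_2 = c^-1 · v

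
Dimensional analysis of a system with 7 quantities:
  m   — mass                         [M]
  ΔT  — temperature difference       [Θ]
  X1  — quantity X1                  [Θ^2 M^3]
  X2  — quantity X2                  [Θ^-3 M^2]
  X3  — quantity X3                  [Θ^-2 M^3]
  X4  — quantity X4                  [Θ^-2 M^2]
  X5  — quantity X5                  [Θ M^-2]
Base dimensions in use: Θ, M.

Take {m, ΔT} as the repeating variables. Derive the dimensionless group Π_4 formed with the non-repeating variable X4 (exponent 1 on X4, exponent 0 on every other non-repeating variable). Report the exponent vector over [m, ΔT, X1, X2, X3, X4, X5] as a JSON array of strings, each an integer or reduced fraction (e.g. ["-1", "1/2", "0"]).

["-2", "2", "0", "0", "0", "1", "0"]

Dimensional matrix (Θ×M by m×ΔT×X1×X2×X3×X4×X5):
  Θ: [ 0  1  2 -3 -2 -2  1]
  M: [ 1  0  3  2  3  2 -2]
RREF → pivots at {m,ΔT} ⇒ r = 2
Repeat: m,ΔT; free: X1,X2,X3,X4,X5
RREF:
  r0: [   1    0    3    2    3    2   -2]
  r1: [   0    1    2   -3   -2   -2    1]
Fix exponent of X4 at 1, X1 at 0, X2 at 0, X3 at 0, X5 at 0; solve each RREF row for its pivot's exponent:
  r0: exp(m) + (2)·1 = 0 ⇒ exp(m) = -2
  r1: exp(ΔT) + (-2)·1 = 0 ⇒ exp(ΔT) = 2
Π_4 = m^-2 · ΔT^2 · X4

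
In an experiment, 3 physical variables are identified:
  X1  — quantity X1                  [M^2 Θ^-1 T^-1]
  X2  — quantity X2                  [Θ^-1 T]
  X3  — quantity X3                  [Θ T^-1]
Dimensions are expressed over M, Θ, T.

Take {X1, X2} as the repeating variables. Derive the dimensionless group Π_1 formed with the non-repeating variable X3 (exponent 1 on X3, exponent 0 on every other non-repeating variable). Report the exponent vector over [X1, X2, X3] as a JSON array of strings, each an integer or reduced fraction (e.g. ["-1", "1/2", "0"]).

["0", "1", "1"]

Exponent matrix [M,Θ,T] × [X1,X2,X3]:
  M: [ 2  0  0]
  Θ: [-1 -1  1]
  T: [-1  1 -1]
Echelon form has 2 nonzero rows (pivots: X1,X2)
Repeat: X1,X2; free: X3
RREF:
  r0: [   1    0    0]
  r1: [   0    1   -1]
  r2: [   0    0    0]
Fix exponent of X3 at 1; solve each RREF row for its pivot's exponent:
  r0: exp(X1) + (0)·1 = 0 ⇒ exp(X1) = 0
  r1: exp(X2) + (-1)·1 = 0 ⇒ exp(X2) = 1
Π_1 = X2 · X3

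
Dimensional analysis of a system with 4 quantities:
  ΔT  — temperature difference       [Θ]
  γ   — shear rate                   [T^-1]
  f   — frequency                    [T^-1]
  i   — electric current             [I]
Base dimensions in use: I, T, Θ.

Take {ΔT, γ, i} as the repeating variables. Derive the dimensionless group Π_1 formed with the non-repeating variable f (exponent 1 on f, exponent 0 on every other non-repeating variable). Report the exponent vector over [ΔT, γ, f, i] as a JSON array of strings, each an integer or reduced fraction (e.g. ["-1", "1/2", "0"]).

["0", "-1", "1", "0"]

Dimensional matrix (I×T×Θ by ΔT×γ×f×i):
  I: [ 0  0  0  1]
  T: [ 0 -1 -1  0]
  Θ: [ 1  0  0  0]
Row reduction gives pivot columns ΔT,γ,i; rank = 3
Repeat: ΔT,γ,i; free: f
RREF:
  r0: [   1    0    0    0]
  r1: [   0    1    1    0]
  r2: [   0    0    0    1]
Fix exponent of f at 1; solve each RREF row for its pivot's exponent:
  r0: exp(ΔT) + (0)·1 = 0 ⇒ exp(ΔT) = 0
  r1: exp(γ) + (1)·1 = 0 ⇒ exp(γ) = -1
  r2: exp(i) + (0)·1 = 0 ⇒ exp(i) = 0
Π_1 = γ^-1 · f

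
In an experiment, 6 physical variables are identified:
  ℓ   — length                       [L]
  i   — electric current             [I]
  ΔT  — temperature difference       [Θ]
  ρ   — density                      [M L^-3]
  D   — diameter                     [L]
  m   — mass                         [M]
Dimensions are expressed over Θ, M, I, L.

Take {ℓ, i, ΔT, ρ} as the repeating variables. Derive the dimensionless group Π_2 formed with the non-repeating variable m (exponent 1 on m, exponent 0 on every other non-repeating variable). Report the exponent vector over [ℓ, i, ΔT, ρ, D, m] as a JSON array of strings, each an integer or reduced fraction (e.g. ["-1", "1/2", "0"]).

["-3", "0", "0", "-1", "0", "1"]

Exponent matrix [Θ,M,I,L] × [ℓ,i,ΔT,ρ,D,m]:
  Θ: [ 0  0  1  0  0  0]
  M: [ 0  0  0  1  0  1]
  I: [ 0  1  0  0  0  0]
  L: [ 1  0  0 -3  1  0]
Row reduction gives pivot columns ℓ,i,ΔT,ρ; rank = 4
Pivot set = {ℓ,i,ΔT,ρ}, free = {D,m}
RREF:
  r0: [   1    0    0    0    1    3]
  r1: [   0    1    0    0    0    0]
  r2: [   0    0    1    0    0    0]
  r3: [   0    0    0    1    0    1]
Fix exponent of m at 1, D at 0; solve each RREF row for its pivot's exponent:
  r0: exp(ℓ) + (3)·1 = 0 ⇒ exp(ℓ) = -3
  r1: exp(i) + (0)·1 = 0 ⇒ exp(i) = 0
  r2: exp(ΔT) + (0)·1 = 0 ⇒ exp(ΔT) = 0
  r3: exp(ρ) + (1)·1 = 0 ⇒ exp(ρ) = -1
Π_2 = ℓ^-3 · ρ^-1 · m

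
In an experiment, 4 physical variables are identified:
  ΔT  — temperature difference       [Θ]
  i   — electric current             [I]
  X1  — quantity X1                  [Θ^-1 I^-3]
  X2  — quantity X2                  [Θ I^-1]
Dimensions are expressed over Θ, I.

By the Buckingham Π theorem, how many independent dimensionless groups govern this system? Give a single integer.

Exponent matrix [Θ,I] × [ΔT,i,X1,X2]:
  Θ: [ 1  0 -1  1]
  I: [ 0  1 -3 -1]
Echelon form has 2 nonzero rows (pivots: ΔT,i)
4 vars − rank 2 = 2 Π groups

2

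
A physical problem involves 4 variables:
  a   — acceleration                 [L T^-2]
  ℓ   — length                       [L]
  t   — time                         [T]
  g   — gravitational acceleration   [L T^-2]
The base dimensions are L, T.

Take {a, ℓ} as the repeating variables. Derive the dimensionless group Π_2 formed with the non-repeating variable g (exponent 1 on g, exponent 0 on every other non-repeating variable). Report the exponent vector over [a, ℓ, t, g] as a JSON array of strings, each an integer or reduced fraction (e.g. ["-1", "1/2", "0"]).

Exponent matrix [L,T] × [a,ℓ,t,g]:
  L: [ 1  1  0  1]
  T: [-2  0  1 -2]
Echelon form has 2 nonzero rows (pivots: a,ℓ)
Repeat: a,ℓ; free: t,g
RREF:
  r0: [   1    0 -1/2    1]
  r1: [   0    1  1/2    0]
Fix exponent of g at 1, t at 0; solve each RREF row for its pivot's exponent:
  r0: exp(a) + (1)·1 = 0 ⇒ exp(a) = -1
  r1: exp(ℓ) + (0)·1 = 0 ⇒ exp(ℓ) = 0
Π_2 = a^-1 · g

["-1", "0", "0", "1"]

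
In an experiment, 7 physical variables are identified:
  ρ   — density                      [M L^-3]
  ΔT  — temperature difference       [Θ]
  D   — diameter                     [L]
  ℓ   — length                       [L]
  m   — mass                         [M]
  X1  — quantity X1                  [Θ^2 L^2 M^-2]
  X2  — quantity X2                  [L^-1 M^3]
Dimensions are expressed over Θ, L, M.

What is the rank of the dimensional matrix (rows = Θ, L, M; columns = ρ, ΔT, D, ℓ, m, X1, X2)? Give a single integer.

Write exponents as rows Θ,L,M / cols ρ,ΔT,D,ℓ,m,X1,X2:
  Θ: [ 0  1  0  0  0  2  0]
  L: [-3  0  1  1  0  2 -1]
  M: [ 1  0  0  0  1 -2  3]
RREF → pivots at {ρ,ΔT,D} ⇒ r = 3

3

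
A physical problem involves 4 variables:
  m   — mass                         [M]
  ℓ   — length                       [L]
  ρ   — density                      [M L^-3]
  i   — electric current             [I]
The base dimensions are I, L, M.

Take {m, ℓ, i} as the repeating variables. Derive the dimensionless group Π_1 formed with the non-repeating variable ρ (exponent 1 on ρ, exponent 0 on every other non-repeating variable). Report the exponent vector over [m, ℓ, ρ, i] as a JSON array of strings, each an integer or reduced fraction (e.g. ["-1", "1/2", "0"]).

Write exponents as rows I,L,M / cols m,ℓ,ρ,i:
  I: [ 0  0  0  1]
  L: [ 0  1 -3  0]
  M: [ 1  0  1  0]
Echelon form has 3 nonzero rows (pivots: m,ℓ,i)
Pivot set = {m,ℓ,i}, free = {ρ}
RREF:
  r0: [   1    0    1    0]
  r1: [   0    1   -3    0]
  r2: [   0    0    0    1]
Fix exponent of ρ at 1; solve each RREF row for its pivot's exponent:
  r0: exp(m) + (1)·1 = 0 ⇒ exp(m) = -1
  r1: exp(ℓ) + (-3)·1 = 0 ⇒ exp(ℓ) = 3
  r2: exp(i) + (0)·1 = 0 ⇒ exp(i) = 0
Π_1 = m^-1 · ℓ^3 · ρ

["-1", "3", "1", "0"]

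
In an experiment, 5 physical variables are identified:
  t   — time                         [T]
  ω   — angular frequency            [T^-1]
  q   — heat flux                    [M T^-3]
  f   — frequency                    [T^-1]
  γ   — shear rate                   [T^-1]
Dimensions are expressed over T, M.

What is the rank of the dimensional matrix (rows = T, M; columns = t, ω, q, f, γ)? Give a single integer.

2

Exponent matrix [T,M] × [t,ω,q,f,γ]:
  T: [ 1 -1 -3 -1 -1]
  M: [ 0  0  1  0  0]
RREF → pivots at {t,q} ⇒ r = 2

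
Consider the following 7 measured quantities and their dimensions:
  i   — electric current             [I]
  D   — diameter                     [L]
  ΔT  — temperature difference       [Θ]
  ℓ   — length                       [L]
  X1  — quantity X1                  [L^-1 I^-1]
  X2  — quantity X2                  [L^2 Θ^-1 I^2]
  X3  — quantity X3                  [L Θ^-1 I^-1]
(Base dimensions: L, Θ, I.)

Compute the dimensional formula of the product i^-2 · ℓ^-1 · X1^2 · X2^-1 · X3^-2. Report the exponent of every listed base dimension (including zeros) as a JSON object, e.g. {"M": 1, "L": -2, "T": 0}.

Exponent matrix [L,Θ,I] × [i,D,ΔT,ℓ,X1,X2,X3]:
  L: [ 0  1  0  1 -1  2  1]
  Θ: [ 0  0  1  0  0 -1 -1]
  I: [ 1  0  0  0 -1  2 -1]
  [L]: (-2)·0+(-1)·1+(2)·-1+(-1)·2+(-2)·1 = -7
  [Θ]: (-2)·0+(-1)·0+(2)·0+(-1)·-1+(-2)·-1 = 3
  [I]: (-2)·1+(-1)·0+(2)·-1+(-1)·2+(-2)·-1 = -4
⇒ L^-7 Θ^3 I^-4

{"L": -7, "Θ": 3, "I": -4}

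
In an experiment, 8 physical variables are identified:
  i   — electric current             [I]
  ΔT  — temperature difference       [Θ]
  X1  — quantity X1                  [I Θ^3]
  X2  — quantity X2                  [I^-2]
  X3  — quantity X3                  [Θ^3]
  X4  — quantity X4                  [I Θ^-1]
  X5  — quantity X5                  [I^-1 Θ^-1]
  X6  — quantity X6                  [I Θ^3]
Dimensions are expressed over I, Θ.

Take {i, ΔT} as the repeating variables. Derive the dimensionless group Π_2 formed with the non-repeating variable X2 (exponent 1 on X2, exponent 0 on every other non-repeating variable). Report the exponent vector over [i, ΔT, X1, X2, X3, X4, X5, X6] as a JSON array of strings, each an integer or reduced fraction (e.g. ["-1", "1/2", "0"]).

Exponent matrix [I,Θ] × [i,ΔT,X1,X2,X3,X4,X5,X6]:
  I: [ 1  0  1 -2  0  1 -1  1]
  Θ: [ 0  1  3  0  3 -1 -1  3]
Echelon form has 2 nonzero rows (pivots: i,ΔT)
Pivot set = {i,ΔT}, free = {X1,X2,X3,X4,X5,X6}
RREF:
  r0: [   1    0    1   -2    0    1   -1    1]
  r1: [   0    1    3    0    3   -1   -1    3]
Fix exponent of X2 at 1, X1 at 0, X3 at 0, X4 at 0, X5 at 0, X6 at 0; solve each RREF row for its pivot's exponent:
  r0: exp(i) + (-2)·1 = 0 ⇒ exp(i) = 2
  r1: exp(ΔT) + (0)·1 = 0 ⇒ exp(ΔT) = 0
Π_2 = i^2 · X2

["2", "0", "0", "1", "0", "0", "0", "0"]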